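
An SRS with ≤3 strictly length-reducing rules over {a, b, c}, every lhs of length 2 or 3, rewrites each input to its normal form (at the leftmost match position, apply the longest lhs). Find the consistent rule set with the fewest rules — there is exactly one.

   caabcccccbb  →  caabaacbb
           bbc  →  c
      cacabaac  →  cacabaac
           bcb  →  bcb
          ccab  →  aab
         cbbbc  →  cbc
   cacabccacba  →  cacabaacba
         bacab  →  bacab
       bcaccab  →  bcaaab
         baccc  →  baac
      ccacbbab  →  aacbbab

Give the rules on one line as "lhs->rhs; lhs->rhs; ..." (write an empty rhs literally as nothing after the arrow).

bbc->c; cc->a

  | caabcccccbb => caabacccbb => caabaacbb
  | bbc => c
  | cacabaac
  | bcb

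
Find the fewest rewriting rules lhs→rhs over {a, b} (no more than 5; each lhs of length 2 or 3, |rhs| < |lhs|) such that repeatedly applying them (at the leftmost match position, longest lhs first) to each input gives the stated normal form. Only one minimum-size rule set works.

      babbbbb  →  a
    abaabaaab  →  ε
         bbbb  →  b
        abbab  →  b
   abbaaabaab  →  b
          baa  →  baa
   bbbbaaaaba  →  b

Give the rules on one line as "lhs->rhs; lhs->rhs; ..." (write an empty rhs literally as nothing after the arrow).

  | babbbbb => bbbbb => abbb => bb => a
  | abaabaaab => abaaab => aab => ab => ε
  | bbbb => abb => b
  | abbab => bab => b

aab->ab; ab->; aba->; bb->a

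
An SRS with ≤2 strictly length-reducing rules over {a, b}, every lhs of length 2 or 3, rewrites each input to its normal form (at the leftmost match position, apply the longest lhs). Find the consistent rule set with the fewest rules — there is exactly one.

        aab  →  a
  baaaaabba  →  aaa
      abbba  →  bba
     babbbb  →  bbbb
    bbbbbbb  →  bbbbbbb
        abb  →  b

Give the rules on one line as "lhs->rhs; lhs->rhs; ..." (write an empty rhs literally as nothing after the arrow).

ab->; baa->a

  | aab => a
  | baaaaabba => aaaabba => aaaba => aaa
  | abbba => bba
  | babbbb => bbbb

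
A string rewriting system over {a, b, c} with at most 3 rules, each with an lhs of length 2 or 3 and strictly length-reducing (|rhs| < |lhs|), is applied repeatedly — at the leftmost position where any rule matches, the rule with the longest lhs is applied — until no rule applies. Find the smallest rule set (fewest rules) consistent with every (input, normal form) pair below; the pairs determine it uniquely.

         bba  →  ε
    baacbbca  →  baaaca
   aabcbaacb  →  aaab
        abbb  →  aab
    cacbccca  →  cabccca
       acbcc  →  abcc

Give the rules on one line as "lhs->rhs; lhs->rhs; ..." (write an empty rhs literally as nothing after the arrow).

  | bba => ε
  | baacbbca => baabbca => baaaca
  | aabcbaacb => aabbaacb => aaacb => aaab
  | abbb => aab

bb->a; bba->; cb->b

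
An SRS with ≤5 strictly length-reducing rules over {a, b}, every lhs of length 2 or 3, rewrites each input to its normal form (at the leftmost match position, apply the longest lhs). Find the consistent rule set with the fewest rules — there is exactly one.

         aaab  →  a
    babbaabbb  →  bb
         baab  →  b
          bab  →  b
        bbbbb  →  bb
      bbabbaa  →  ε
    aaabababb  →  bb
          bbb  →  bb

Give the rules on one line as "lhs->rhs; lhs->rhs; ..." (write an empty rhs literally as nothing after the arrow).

aab->; ab->b; ba->; bbb->bb

  | aaab => a
  | babbaabbb => bbaabbb => babbb => bbb => bb
  | baab => ab => b
  | bab => b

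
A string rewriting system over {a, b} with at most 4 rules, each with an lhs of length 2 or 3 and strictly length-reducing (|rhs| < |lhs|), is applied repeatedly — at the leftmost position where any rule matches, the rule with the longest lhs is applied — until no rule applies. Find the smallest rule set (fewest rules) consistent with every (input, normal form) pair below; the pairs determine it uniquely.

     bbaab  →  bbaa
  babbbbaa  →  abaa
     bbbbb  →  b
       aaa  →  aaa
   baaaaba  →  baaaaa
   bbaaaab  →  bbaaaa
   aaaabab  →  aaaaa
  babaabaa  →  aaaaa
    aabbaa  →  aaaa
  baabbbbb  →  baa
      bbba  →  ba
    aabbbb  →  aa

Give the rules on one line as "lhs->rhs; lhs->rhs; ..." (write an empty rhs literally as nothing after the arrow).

aab->aa; bab->a; bbb->b

  | bbaab => bbaa
  | babbbbaa => abbbaa => abaa
  | bbbbb => bbb => b
  | aaa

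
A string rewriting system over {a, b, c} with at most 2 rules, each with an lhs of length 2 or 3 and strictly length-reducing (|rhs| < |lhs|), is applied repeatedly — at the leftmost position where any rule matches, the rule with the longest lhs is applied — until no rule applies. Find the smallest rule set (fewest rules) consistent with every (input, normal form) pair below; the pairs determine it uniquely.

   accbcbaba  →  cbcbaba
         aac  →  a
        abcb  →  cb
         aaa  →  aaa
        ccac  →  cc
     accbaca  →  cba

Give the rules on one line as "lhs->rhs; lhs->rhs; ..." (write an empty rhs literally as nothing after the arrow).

  | accbcbaba => cbcbaba
  | aac => a
  | abcb => cb
  | aaa

abc->c; ac->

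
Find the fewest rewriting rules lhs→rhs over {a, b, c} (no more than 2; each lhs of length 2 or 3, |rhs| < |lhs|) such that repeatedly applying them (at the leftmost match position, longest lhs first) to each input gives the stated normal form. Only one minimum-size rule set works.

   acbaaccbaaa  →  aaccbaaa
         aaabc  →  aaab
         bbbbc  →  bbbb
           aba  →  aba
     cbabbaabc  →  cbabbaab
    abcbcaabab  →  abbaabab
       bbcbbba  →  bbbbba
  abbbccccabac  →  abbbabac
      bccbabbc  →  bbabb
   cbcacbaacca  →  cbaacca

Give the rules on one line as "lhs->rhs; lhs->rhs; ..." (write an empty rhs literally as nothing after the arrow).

  | acbaaccbaaa => aaccbaaa
  | aaabc => aaab
  | bbbbc => bbbb
  | aba

acb->; bc->b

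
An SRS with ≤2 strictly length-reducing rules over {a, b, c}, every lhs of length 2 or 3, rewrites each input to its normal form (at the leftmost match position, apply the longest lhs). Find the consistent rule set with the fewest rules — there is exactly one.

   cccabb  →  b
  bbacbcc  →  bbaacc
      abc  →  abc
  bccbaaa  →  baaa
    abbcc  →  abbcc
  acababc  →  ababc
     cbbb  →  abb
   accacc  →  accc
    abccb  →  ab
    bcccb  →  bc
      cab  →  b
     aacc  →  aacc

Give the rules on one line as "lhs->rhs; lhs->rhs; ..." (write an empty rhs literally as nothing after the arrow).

  | cccabb => ccbb => cab => b
  | bbacbcc => bbaacc
  | abc
  | bccbaaa => bcaaaa => baaa

ca->; cb->a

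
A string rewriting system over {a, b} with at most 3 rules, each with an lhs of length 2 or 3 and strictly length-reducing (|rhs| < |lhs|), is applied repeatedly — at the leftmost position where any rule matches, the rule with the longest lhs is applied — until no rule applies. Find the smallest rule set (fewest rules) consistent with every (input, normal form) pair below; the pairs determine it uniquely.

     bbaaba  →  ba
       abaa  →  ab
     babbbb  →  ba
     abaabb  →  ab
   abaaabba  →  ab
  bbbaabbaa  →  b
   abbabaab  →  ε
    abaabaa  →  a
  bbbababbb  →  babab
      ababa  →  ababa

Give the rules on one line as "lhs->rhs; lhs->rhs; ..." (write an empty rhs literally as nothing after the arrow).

  | bbaaba => aaba => ba
  | abaa => ab
  | babbbb => babb => ba
  | abaabb => abbb => ab

aa->; bb->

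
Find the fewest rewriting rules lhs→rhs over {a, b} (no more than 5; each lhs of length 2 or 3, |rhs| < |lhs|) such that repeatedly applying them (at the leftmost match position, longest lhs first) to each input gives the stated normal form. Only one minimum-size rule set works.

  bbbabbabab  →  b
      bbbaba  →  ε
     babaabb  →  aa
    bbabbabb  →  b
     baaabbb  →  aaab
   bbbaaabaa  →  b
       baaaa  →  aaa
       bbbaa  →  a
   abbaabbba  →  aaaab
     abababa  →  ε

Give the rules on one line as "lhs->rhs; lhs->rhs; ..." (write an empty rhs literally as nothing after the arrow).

  | bbbabbabab => bbabbabab => babbabab => bbabab => babab => bab => b
  | bbbaba => bbaba => baba => ba => ε
  | babaabb => baabb => abb => aa
  | bbabbabb => babbabb => bbabb => babb => bb => b

aba->b; abb->aa; ba->; bb->b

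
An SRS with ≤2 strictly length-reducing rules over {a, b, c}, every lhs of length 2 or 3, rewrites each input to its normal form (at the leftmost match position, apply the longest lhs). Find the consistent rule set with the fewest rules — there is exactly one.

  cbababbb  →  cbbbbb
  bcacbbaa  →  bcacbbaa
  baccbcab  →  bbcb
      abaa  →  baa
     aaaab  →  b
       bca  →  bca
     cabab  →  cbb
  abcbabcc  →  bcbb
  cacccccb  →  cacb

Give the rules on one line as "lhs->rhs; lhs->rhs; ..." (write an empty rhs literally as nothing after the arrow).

  | cbababbb => cbbabbb => cbbbbb
  | bcacbbaa
  | baccbcab => babcab => bbcab => bbcb
  | abaa => baa

ab->b; cc->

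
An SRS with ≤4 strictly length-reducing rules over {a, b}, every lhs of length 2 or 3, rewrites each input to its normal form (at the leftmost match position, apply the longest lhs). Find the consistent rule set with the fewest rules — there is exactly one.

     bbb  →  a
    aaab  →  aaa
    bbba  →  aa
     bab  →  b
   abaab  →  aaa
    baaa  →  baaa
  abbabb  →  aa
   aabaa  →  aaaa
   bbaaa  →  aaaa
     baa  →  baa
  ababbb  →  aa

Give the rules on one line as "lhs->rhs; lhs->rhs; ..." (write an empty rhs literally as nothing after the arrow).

  | bbb => ab => a
  | aaab => aaa
  | bbba => aba => aa
  | bab => b

ab->a; bab->b; bb->a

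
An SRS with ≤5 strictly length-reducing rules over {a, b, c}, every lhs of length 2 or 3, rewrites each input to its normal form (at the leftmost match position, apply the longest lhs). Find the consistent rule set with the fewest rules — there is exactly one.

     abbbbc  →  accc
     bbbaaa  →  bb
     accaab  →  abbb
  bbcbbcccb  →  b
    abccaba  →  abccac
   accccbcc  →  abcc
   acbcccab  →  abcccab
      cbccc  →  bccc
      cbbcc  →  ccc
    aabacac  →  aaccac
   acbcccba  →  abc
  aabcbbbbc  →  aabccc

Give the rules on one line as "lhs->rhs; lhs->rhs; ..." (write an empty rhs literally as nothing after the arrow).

  | abbbbc => abbcc => accc
  | bbbaaa => bbcaa => ccaa => cbb => bb
  | accaab => acbbb => abbb
  | bbcbbcccb => ccbbcccb => cbbcccb => bbcccb => ccccb => cccb => ccb => cb => b

ba->c; bbc->cc; caa->bb; cb->b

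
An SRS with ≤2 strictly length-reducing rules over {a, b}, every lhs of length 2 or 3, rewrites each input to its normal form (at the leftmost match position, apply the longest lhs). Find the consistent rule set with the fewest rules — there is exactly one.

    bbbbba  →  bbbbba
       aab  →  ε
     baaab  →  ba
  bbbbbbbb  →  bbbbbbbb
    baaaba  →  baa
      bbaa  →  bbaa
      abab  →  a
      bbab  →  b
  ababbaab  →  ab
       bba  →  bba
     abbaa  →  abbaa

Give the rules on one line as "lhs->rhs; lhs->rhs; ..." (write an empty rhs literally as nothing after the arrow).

  | bbbbba
  | aab => ε
  | baaab => ba
  | bbbbbbbb

aab->; bab->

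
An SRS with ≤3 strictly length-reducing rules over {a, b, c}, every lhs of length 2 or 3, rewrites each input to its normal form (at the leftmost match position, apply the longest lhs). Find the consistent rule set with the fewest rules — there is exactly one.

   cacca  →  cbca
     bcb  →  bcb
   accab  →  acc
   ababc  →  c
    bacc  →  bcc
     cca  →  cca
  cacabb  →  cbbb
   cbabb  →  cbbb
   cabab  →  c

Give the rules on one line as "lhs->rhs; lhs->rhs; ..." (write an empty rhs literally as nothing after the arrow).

ab->; ba->b; cac->cb

  | cacca => cbca
  | bcb
  | accab => acc
  | ababc => abc => c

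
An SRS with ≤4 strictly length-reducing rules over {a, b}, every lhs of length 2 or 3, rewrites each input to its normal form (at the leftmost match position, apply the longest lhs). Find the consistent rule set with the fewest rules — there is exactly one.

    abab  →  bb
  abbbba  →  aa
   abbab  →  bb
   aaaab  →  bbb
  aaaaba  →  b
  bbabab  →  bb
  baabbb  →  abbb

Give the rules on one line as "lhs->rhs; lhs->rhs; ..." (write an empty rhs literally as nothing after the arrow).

  | abab => aab => bb
  | abbbba => abba => aa
  | abbab => aab => bb
  | aaaab => aabb => bbb

aab->bb; ba->b; bab->ab; bba->a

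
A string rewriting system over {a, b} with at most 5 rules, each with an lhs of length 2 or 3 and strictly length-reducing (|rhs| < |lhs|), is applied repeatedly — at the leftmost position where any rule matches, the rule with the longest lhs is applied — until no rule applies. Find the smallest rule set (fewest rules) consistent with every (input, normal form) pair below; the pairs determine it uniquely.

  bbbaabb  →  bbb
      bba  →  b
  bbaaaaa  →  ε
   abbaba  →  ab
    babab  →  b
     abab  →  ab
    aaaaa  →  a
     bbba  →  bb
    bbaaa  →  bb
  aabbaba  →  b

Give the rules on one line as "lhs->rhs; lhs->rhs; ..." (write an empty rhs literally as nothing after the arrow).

  | bbbaabb => bbabb => bbb
  | bba => b
  | bbaaaaa => baaaa => bbaa => ba => ε
  | abbaba => abba => ab

aa->; ba->; baa->bb; bba->b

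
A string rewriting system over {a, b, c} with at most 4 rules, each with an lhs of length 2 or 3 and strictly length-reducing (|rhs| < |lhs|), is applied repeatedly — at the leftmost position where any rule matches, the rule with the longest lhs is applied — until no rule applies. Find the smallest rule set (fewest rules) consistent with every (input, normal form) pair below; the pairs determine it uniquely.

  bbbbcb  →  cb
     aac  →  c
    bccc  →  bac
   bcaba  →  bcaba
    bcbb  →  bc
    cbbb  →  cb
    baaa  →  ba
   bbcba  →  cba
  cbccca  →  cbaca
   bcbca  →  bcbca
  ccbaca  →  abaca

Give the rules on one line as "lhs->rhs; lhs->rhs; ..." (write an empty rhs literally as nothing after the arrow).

aa->; bb->; cc->a

  | bbbbcb => bbcb => cb
  | aac => c
  | bccc => bac
  | bcaba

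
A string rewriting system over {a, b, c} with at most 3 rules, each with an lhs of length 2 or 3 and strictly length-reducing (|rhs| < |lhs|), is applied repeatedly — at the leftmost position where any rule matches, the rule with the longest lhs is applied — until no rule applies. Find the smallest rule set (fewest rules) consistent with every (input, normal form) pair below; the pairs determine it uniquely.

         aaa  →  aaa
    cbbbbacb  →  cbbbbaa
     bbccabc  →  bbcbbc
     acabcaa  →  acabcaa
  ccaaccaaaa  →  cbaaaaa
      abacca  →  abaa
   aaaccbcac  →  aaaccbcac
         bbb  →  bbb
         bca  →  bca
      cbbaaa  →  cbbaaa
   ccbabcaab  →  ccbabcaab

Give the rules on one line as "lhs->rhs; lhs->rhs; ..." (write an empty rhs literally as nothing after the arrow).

acb->aa; cca->cb

  | aaa
  | cbbbbacb => cbbbbaa
  | bbccabc => bbcbbc
  | acabcaa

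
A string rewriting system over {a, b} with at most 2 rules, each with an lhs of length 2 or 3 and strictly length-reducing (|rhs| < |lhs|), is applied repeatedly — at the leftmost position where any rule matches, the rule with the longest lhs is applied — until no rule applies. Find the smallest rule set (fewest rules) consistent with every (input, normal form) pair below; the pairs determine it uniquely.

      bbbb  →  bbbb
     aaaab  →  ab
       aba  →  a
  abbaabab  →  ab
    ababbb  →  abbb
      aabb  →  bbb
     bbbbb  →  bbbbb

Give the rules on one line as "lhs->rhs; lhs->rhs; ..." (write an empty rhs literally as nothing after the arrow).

aa->b; ba->

  | bbbb
  | aaaab => baab => ab
  | aba => a
  | abbaabab => ababab => abab => ab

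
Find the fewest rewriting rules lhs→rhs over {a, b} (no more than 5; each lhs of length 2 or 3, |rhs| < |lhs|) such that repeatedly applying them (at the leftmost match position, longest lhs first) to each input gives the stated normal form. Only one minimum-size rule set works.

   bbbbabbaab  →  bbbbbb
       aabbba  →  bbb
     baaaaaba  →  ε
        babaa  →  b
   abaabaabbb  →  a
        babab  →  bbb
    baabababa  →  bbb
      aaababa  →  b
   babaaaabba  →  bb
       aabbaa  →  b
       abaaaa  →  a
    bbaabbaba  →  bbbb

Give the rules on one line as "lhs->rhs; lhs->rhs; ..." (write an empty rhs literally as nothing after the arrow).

  | bbbbabbaab => bbbbbbaab => bbbbbb
  | aabbba => bbba => bbb
  | baaaaaba => aaaba => aba => aa => ε
  | babaa => bbaa => b

aa->; ab->a; ba->b; baa->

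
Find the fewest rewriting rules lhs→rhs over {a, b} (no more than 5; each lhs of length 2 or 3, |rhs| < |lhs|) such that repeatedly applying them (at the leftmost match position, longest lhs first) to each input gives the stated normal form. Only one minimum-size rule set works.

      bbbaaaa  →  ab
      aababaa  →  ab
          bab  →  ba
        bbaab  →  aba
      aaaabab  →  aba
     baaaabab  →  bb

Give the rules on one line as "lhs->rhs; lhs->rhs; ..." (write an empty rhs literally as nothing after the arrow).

  | bbbaaaa => abaaaa => abbaa => aaba => bba => ab
  | aababaa => bbabaa => abbaa => aaba => bba => ab
  | bab => ba
  | bbaab => abab => aba

aa->b; bab->ba; bba->ab; bbb->ab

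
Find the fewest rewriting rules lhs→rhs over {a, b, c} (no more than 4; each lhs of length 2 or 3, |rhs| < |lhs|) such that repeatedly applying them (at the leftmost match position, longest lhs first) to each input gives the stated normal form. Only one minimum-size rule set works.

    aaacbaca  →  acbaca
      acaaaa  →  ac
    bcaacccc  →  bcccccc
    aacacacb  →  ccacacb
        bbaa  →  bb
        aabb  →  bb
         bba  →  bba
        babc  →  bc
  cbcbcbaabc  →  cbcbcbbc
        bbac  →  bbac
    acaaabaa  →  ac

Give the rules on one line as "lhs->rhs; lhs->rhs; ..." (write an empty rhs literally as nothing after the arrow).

aa->; aac->cc; ab->

  | aaacbaca => acbaca
  | acaaaa => acaa => ac
  | bcaacccc => bcccccc
  | aacacacb => ccacacb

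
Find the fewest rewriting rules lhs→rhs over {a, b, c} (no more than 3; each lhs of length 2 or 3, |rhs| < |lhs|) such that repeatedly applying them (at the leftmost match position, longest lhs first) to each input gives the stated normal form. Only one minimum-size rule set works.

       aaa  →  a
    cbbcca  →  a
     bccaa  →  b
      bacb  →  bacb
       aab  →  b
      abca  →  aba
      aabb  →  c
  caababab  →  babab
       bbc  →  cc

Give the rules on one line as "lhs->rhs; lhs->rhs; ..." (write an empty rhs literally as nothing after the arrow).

aa->; bb->c; ca->a

  | aaa => a
  | cbbcca => cccca => ccca => cca => ca => a
  | bccaa => bcaa => baa => b
  | bacb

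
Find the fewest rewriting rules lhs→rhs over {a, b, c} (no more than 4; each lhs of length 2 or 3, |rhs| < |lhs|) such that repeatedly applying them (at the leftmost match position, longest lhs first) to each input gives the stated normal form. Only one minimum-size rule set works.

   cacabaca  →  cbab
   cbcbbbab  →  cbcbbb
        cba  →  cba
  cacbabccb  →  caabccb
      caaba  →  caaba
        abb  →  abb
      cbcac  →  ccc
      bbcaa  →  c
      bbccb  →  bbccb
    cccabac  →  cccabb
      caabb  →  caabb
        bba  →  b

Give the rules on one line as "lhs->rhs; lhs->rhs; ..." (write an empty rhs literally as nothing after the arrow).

ac->b; acb->a; bba->b; bca->c

  | cacabaca => cbabaca => cbabba => cbab
  | cbcbbbab => cbcbbb
  | cba
  | cacbabccb => caabccb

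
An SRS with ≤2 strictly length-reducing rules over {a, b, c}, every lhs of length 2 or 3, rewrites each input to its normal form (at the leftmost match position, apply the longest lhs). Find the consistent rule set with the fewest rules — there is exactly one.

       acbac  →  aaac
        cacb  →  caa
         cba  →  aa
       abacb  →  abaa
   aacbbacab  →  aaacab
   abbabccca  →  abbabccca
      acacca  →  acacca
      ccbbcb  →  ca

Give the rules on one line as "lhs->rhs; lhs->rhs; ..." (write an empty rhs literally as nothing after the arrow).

  | acbac => aaac
  | cacb => caa
  | cba => aa
  | abacb => abaa

cb->a; cbb->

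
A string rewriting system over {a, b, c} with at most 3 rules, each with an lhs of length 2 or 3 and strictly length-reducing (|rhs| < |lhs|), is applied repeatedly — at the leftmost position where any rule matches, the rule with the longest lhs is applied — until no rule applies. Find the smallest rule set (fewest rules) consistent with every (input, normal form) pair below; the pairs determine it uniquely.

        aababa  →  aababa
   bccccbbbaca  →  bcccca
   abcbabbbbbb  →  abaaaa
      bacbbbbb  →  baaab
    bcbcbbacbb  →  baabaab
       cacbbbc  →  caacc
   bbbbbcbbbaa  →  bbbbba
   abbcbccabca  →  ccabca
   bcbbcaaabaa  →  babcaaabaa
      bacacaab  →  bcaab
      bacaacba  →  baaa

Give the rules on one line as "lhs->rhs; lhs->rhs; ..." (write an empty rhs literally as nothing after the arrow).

abb->ac; aca->; cb->a

  | aababa
  | bccccbbbaca => bcccabbaca => bcccacaca => bcccca
  | abcbabbbbbb => abaabbbbbb => abaacbbbb => abaaabbb => abaaacb => abaaaa
  | bacbbbbb => baabbbb => baacbb => baaab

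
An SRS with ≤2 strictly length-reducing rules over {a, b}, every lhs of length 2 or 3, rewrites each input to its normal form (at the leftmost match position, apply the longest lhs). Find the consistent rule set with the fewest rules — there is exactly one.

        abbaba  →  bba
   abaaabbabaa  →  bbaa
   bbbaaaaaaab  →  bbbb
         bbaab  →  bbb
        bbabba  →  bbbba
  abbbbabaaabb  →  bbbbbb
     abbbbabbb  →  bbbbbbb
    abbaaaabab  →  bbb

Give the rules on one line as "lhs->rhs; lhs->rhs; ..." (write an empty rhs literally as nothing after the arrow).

ab->b; aba->a

  | abbaba => bbaba => bba
  | abaaabbabaa => aaabbabaa => aabbabaa => abbabaa => bbabaa => bbaa
  | bbbaaaaaaab => bbbaaaaaab => bbbaaaaab => bbbaaaab => bbbaaab => bbbaab => bbbab => bbbb
  | bbaab => bbab => bbb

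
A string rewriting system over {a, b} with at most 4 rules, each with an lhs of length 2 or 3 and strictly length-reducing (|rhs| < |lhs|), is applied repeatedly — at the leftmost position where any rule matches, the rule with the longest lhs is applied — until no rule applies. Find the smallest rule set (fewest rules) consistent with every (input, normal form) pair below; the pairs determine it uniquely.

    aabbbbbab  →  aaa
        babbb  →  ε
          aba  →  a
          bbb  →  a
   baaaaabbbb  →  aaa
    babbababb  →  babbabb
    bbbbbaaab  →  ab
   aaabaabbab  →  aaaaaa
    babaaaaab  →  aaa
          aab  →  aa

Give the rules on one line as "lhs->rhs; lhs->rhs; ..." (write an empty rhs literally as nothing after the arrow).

  | aabbbbbab => aabbbbab => aabbbab => aabbab => aabab => aaab => aaa
  | babbb => baa => ε
  | aba => a
  | bbb => a

aab->aa; aba->a; baa->; bbb->a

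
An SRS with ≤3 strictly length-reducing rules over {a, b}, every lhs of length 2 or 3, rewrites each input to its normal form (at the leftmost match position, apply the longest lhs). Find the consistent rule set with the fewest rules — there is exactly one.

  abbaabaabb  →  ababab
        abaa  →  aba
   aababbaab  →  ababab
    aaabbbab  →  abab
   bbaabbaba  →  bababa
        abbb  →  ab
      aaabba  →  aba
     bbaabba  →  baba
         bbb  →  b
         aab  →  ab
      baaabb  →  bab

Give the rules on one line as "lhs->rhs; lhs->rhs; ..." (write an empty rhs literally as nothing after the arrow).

aa->a; bb->b

  | abbaabaabb => abaabaabb => ababaabb => abababb => ababab
  | abaa => aba
  | aababbaab => ababbaab => ababaab => ababab
  | aaabbbab => aabbbab => abbbab => abbab => abab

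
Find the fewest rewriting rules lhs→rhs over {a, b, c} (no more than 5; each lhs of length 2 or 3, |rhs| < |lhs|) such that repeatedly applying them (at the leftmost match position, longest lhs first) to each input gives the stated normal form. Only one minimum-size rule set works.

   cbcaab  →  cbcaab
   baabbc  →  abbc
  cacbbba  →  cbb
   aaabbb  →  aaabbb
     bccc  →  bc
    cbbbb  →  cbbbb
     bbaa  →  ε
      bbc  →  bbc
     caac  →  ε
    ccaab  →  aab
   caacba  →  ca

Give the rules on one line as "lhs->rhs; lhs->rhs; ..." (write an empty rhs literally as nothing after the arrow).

ac->c; acb->b; ba->; cc->

  | cbcaab
  | baabbc => abbc
  | cacbbba => cbbba => cbb
  | aaabbb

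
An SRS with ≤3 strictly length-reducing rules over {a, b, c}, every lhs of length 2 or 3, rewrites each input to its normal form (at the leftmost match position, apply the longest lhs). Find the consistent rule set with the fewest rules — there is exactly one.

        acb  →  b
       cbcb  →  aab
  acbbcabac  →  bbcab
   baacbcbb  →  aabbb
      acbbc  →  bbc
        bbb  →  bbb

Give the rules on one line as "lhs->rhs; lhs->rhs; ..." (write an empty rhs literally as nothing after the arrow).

ac->; baa->ab; cbc->aa

  | acb => b
  | cbcb => aab
  | acbbcabac => bbcabac => bbcab
  | baacbcbb => abcbcbb => abaabb => aabbb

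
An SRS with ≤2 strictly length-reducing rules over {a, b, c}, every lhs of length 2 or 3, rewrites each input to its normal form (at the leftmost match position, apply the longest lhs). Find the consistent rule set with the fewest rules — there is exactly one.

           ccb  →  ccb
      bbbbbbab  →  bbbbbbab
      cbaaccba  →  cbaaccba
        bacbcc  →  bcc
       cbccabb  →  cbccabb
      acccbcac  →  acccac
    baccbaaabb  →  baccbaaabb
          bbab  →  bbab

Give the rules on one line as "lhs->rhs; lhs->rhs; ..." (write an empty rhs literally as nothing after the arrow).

acb->; bca->a

  | ccb
  | bbbbbbab
  | cbaaccba
  | bacbcc => bcc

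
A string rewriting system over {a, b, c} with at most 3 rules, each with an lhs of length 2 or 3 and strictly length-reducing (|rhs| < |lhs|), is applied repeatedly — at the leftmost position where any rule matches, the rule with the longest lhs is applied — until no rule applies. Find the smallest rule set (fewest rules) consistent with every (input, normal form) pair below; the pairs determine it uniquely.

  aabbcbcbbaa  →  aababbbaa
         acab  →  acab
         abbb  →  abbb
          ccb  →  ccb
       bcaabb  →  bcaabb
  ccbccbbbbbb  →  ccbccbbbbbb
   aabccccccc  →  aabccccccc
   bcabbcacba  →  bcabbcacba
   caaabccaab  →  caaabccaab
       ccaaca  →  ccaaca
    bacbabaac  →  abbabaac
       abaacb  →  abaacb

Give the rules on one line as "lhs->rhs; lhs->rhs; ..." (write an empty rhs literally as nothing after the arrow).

  | aabbcbcbbaa => aabbacbbaa => aababbbaa
  | acab
  | abbb
  | ccb

bac->ab; bcb->ba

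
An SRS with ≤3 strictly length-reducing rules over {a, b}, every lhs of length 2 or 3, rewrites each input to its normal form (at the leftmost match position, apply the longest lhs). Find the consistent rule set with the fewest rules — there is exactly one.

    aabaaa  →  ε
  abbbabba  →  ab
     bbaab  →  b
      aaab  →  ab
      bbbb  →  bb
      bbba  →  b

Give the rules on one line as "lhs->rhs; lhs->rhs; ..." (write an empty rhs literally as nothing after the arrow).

  | aabaaa => baaa => aa => ε
  | abbbabba => abbabba => abbba => abba => ab
  | bbaab => bab => b
  | aaab => ab

aa->; ba->; bbb->bb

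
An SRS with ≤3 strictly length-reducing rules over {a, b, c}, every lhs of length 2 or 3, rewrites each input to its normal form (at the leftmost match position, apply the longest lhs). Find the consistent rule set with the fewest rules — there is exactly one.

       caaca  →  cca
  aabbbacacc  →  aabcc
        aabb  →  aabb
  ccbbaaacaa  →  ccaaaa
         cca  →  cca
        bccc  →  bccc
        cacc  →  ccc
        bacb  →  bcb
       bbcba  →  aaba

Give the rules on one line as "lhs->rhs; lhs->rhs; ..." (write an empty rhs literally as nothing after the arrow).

ac->c; bbc->aa

  | caaca => caca => cca
  | aabbbacacc => aabbbcacc => aabaaacc => aabaacc => aabacc => aabcc
  | aabb
  | ccbbaaacaa => ccbbaacaa => ccbbacaa => ccbbcaa => ccaaaa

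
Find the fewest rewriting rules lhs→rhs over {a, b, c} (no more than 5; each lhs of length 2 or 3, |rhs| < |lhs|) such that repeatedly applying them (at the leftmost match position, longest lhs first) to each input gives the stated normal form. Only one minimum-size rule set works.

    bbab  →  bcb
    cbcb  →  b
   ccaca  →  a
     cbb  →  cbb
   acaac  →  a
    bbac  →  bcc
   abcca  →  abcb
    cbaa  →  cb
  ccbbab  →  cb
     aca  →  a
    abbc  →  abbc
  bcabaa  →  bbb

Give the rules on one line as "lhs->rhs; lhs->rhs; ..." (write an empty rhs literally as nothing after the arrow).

  | bbab => bcb
  | cbcb => b
  | ccaca => cbca => a
  | cbb

ac->; ba->c; ca->b; cbc->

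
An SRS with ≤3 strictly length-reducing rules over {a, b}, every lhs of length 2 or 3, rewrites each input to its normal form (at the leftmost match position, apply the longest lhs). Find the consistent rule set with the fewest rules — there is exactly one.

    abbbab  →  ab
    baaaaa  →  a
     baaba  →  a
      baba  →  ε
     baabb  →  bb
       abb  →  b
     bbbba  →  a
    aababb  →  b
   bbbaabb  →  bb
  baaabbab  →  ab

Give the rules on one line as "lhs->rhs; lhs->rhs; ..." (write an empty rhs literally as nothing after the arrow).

  | abbbab => bbab => bab => ab
  | baaaaa => aaaaa => aaa => a
  | baaba => aaba => ba => a
  | baba => aba => aa => ε

aa->; abb->b; ba->a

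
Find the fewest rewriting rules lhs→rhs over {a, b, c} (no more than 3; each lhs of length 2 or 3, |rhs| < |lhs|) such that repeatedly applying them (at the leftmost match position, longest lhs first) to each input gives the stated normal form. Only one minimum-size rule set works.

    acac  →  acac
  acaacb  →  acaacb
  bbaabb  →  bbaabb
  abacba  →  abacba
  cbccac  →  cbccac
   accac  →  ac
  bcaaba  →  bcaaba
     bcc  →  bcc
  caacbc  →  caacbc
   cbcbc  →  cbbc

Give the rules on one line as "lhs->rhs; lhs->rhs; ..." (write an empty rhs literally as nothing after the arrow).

  | acac
  | acaacb
  | bbaabb
  | abacba

acc->; bcb->bb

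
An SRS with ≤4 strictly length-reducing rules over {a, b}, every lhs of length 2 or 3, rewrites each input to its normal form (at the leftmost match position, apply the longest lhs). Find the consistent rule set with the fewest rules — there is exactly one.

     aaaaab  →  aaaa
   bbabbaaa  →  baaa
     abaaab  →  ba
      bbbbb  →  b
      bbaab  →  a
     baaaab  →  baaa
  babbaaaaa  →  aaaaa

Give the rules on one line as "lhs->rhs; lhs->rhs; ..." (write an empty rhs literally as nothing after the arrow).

  | aaaaab => aaaa
  | bbabbaaa => abbaaa => baaa
  | abaaab => baab => ba
  | bbbbb => bbb => b

ab->; aba->b; bb->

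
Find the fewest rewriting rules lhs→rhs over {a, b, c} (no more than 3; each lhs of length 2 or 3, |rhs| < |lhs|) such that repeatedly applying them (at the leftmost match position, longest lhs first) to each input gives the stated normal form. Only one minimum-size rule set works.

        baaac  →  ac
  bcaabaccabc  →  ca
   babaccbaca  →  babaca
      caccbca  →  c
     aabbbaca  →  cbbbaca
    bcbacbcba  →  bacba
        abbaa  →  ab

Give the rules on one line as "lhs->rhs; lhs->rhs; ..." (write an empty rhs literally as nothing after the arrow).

  | baaac => bcac => ac
  | bcaabaccabc => aabaccabc => cbaccabc => cbaaabc => cbcabc => cabc => ca
  | babaccbaca => babaabaca => babcbaca => babaca
  | caccbca => caabca => ccbca => abca => aa => c

aa->c; bc->; cc->a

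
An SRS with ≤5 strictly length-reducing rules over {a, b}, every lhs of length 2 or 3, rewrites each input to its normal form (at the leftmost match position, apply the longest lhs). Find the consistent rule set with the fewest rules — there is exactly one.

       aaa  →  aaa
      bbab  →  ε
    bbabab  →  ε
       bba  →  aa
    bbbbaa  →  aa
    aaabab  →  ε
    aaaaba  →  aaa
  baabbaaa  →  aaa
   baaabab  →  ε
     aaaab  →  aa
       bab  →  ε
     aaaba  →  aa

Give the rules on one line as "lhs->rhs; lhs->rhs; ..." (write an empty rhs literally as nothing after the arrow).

aab->; ab->; ba->a; bb->a

  | aaa
  | bbab => aab => ε
  | bbabab => aabab => ab => ε
  | bba => aa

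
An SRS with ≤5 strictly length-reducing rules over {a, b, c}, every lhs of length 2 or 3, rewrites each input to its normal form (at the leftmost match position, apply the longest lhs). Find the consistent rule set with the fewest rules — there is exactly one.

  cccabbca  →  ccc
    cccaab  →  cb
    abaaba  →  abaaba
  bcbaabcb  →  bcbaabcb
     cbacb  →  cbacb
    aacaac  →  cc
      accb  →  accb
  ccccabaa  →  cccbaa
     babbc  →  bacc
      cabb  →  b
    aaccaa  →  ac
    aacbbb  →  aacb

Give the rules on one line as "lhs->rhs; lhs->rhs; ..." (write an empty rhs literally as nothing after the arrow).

  | cccabbca => ccbbca => cccca => ccc
  | cccaab => ccab => cb
  | abaaba
  | bcbaabcb

aca->c; bb->b; bbc->cc; ca->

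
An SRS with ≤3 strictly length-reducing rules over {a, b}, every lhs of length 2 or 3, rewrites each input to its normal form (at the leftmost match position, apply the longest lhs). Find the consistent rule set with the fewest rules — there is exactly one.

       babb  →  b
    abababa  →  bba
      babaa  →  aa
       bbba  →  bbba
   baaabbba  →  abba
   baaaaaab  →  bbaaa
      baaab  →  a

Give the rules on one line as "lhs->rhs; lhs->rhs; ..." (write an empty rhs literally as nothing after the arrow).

aab->ba; aba->bb; bab->

  | babb => b
  | abababa => bbbaba => bba
  | babaa => aa
  | bbba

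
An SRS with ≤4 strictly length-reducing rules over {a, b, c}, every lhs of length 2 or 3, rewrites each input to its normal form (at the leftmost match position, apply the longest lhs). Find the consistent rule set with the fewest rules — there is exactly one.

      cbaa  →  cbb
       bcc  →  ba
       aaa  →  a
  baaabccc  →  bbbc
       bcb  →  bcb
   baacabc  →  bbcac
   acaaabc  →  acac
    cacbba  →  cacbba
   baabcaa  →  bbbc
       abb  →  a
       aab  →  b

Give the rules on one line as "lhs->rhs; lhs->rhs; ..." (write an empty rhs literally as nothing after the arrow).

aa->; ab->a; baa->bb; cc->a

  | cbaa => cbb
  | bcc => ba
  | aaa => a
  | baaabccc => bbabccc => bbaccc => bbaac => bbbc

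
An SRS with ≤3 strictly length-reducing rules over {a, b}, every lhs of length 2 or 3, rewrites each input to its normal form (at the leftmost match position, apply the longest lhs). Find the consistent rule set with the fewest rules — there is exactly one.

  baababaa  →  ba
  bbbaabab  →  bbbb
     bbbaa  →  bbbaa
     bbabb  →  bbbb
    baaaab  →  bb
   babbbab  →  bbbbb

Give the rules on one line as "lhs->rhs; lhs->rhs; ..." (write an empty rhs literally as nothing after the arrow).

ab->b; aba->

  | baababaa => babaa => ba
  | bbbaabab => bbbab => bbbb
  | bbbaa
  | bbabb => bbbb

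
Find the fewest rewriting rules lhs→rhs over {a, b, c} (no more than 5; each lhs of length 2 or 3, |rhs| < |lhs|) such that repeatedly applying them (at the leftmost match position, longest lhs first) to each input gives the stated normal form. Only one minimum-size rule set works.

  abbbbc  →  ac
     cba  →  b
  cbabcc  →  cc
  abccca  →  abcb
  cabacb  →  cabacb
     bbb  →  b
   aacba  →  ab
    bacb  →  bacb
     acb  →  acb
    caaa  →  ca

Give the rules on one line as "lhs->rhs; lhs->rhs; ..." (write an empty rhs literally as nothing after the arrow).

aa->a; bb->; cba->b; cca->b

  | abbbbc => abbc => ac
  | cba => b
  | cbabcc => bbcc => cc
  | abccca => abcb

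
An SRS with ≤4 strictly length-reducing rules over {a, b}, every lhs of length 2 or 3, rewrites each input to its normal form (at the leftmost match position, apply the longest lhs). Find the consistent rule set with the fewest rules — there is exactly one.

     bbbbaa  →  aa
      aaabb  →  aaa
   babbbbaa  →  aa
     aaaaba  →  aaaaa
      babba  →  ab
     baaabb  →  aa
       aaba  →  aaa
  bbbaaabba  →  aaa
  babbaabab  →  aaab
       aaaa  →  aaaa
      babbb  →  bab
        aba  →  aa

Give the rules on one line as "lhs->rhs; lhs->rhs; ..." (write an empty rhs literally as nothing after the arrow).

aba->aa; baa->ab; bb->

  | bbbbaa => bbaa => aa
  | aaabb => aaa
  | babbbbaa => babbaa => baaa => aba => aa
  | aaaaba => aaaaa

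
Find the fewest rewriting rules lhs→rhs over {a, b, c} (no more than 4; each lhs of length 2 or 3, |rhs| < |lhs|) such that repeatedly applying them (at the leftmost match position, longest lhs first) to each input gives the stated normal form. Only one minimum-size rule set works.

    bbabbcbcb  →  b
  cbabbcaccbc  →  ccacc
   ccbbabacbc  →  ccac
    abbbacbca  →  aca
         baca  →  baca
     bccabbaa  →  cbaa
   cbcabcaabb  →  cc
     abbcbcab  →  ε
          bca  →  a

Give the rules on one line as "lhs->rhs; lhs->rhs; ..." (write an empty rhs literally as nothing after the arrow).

  | bbabbcbcb => abbcbcb => bcbcb => bcb => b
  | cbabbcaccbc => cbbcaccbc => ccaccbc => ccacc
  | ccbbabacbc => ccabacbc => ccacbc => ccac
  | abbbacbca => bbacbca => acbca => aca

ab->; bb->; bc->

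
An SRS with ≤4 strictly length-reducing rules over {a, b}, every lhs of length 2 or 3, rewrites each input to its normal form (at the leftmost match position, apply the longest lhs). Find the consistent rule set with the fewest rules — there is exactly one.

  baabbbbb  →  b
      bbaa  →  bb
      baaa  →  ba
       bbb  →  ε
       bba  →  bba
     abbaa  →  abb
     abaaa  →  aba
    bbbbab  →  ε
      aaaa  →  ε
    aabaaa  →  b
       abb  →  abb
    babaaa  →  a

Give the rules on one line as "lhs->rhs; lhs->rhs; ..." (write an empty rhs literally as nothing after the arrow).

aa->; aab->ba; bab->; bbb->

  | baabbbbb => bbabbbb => bbbb => b
  | bbaa => bb
  | baaa => ba
  | bbb => ε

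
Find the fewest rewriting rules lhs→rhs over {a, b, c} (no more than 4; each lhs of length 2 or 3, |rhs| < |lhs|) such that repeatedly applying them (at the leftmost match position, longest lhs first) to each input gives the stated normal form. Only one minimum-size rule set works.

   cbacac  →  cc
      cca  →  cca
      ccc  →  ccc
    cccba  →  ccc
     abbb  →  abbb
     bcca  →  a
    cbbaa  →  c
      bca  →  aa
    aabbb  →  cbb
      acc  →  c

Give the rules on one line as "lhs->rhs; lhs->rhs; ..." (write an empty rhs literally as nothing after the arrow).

aab->c; ac->; ba->; bc->a

  | cbacac => ccac => cc
  | cca
  | ccc
  | cccba => ccc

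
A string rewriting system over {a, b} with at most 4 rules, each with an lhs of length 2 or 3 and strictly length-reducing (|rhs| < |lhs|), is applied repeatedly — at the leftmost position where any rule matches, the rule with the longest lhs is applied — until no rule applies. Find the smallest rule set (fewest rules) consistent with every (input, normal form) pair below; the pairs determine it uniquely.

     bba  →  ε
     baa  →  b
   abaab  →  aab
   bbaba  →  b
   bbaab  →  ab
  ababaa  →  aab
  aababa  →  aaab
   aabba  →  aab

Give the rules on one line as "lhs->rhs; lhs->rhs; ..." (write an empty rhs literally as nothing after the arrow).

abb->ab; ba->b; bab->ab; bba->

  | bba => ε
  | baa => ba => b
  | abaab => abab => aab
  | bbaba => ba => b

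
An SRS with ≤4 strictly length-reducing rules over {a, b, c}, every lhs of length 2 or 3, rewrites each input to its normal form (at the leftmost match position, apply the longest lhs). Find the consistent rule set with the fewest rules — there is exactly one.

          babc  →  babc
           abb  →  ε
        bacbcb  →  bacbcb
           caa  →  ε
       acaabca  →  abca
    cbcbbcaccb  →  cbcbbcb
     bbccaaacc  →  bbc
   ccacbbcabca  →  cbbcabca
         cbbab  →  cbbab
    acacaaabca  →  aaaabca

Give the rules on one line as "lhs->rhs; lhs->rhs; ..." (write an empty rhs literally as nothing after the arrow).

abb->; caa->; cac->

  | babc
  | abb => ε
  | bacbcb
  | caa => ε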